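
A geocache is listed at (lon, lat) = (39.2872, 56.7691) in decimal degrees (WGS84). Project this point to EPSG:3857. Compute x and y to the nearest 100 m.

x 4373400 m, y 7713100 m

Web Mercator is spherical with R = a = 6378137 m.
x = R·λ = 6378137 × 0.685690994 = 4373431.099 m.
y = R·ln tan(π/4 + φ/2) = 6378137 × 1.209298330 = 7713070.421 m.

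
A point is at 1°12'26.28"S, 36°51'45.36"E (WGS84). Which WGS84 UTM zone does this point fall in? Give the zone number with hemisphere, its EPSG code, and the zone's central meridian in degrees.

Zone 37S (EPSG:32737), central meridian 39°

UTM zone = ⌊(λ + 180)/6⌋ + 1; 36.8626° ∈ [36°, 42°) → zone 37.
Hemisphere: S (φ < 0).
Central meridian λ₀ = 6×37 − 183 = 39°.
EPSG code: 32737.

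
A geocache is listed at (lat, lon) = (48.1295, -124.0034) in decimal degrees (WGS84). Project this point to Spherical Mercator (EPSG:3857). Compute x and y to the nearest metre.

x -13803995 m, y 6128426 m

Web Mercator is spherical with R = a = 6378137 m.
x = R·λ = 6378137 × -2.164267614 = -13803995.345 m.
y = R·ln tan(π/4 + φ/2) = 6378137 × 0.960848932 = 6128426.125 m.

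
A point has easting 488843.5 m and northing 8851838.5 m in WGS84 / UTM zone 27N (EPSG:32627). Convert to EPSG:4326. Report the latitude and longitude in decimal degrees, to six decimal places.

Zone 27N: λ₀ = -21°, k₀ = 0.9996, false easting 500000 m.
Meridian distance M = (N − FN)/k₀ = 8855380.7 m.
Inverse transverse Mercator on WGS84 gives φ = 79.73300005°, λ = -21.56070020°.

lat 79.733000°, lon -21.560700°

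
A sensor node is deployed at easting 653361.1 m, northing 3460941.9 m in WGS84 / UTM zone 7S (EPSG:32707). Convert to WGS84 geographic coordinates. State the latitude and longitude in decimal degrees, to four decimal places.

Zone 7S: λ₀ = -141°, k₀ = 0.9996, false easting 500000 m, false northing 10000000 m.
Meridian distance M = (N − FN)/k₀ = -6541674.8 m.
Inverse transverse Mercator on WGS84 gives φ = -58.96360042°, λ = -138.33299935°.

lat -58.9636°, lon -138.3330°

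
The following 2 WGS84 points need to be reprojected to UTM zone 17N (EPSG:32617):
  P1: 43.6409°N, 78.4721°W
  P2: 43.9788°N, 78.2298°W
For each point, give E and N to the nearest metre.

P1: E 703894 m, N 4835095 m; P2: E 722181 m, N 4873249 m

UTM zone 17N: λ₀ = -81°, k₀ = 0.9996.
P1 (43.6409°, -78.4721°) → (703893.758, 4835094.865) m.
P2 (43.9788°, -78.2298°) → (722180.601, 4873249.358) m.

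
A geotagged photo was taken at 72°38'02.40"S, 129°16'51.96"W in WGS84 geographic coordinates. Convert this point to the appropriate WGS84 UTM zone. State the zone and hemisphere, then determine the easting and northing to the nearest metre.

Zone 9S: E 490635 m, N 1940326 m

Longitude -129.2811° lies in the 6° band [-132°, -126°), giving zone 9; latitude is south of the equator, so 9S.
Zone 9 central meridian λ₀ = 6×9 − 183 = -129°; Δλ = -0.2811°.
Transverse Mercator on WGS84 with k₀ = 0.9996 gives E = 490635.334 m, N = 1940325.892 m.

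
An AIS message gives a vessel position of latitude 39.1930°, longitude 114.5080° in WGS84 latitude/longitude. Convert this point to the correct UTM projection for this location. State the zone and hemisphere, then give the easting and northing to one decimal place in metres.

Longitude 114.5080° lies in the 6° band [114°, 120°), giving zone 50; latitude is north of the equator, so 50N.
Zone 50 central meridian λ₀ = 6×50 − 183 = 117°; Δλ = -2.4920°.
Transverse Mercator on WGS84 with k₀ = 0.9996 gives E = 284786.995 m, N = 4341152.968 m.

Zone 50N: E 284787.0 m, N 4341153.0 m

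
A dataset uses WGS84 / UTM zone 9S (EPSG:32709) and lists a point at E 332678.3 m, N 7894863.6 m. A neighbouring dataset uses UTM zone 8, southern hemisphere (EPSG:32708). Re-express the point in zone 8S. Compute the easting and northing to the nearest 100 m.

UTM 9S → geographic: φ = -19.03209976°, λ = -130.58989989°.
UTM 8S (λ₀ = -135°) forward: E = 964437.044 m, N = 7889783.945 m.

E 964400 m, N 7889800 m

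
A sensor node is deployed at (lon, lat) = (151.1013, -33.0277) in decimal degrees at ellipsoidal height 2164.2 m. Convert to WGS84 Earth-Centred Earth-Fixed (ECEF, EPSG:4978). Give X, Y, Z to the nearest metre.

WGS84: a = 6378137 m, e² = 0.006694380; N(φ) = a/√(1−e²sin²φ) = 6384488.647 m.
X = (N+h)·cosφ·cosλ = -4687834.623 m; Y = (N+h)·cosφ·sinλ = 2587684.968 m; Z = (N(1−e²)+h)·sinφ = -3457714.268 m.

X -4687835 m, Y 2587685 m, Z -3457714 m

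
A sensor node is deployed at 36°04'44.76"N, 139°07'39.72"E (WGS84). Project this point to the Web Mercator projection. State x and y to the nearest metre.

x 15487625 m, y 4311511 m

Web Mercator is spherical with R = a = 6378137 m.
x = R·λ = 6378137 × 2.428236446 = 15487624.719 m.
y = R·ln tan(π/4 + φ/2) = 6378137 × 0.675982795 = 4311510.876 m.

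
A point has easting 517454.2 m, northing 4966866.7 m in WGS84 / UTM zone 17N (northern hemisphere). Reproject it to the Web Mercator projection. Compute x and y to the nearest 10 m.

x -8992290 m, y 5598720 m

Unproject from UTM 17N (λ₀ = -81°) → φ = 44.85500022°, λ = -80.77909944°.
Web Mercator (R = 6378137 m): x = -8992288.216 m, y = 5598723.051 m.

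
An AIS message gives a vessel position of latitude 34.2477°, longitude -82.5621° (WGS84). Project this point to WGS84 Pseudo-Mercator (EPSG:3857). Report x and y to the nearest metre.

x -9190771 m, y 4062111 m

Web Mercator is spherical with R = a = 6378137 m.
x = R·λ = 6378137 × -1.440980482 = -9190770.931 m.
y = R·ln tan(π/4 + φ/2) = 6378137 × 0.636880452 = 4062110.776 m.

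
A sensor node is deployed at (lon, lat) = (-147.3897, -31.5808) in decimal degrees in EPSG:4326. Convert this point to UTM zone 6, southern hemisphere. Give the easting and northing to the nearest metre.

Zone 6 central meridian λ₀ = 6×6 − 183 = -147°; Δλ = -0.3897°.
Transverse Mercator on WGS84 with k₀ = 0.9996 gives E = 463024.137 m, N = 6505962.076 m.

E 463024 m, N 6505962 m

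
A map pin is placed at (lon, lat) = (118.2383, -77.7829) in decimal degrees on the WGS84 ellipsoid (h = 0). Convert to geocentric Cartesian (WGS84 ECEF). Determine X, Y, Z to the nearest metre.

WGS84: a = 6378137 m, e² = 0.006694380; N(φ) = a/√(1−e²sin²φ) = 6398628.129 m.
X = (N+h)·cosφ·cosλ = -640657.411 m; Y = (N+h)·cosφ·sinλ = 1192905.602 m; Z = (N(1−e²)+h)·sinφ = -6211852.236 m.

X -640657 m, Y 1192906 m, Z -6211852 m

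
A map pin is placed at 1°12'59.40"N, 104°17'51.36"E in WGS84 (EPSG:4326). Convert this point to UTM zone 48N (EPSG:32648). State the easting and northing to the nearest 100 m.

E 421900 m, N 134500 m

Zone 48 central meridian λ₀ = 6×48 − 183 = 105°; Δλ = -0.7024°.
Transverse Mercator on WGS84 with k₀ = 0.9996 gives E = 421855.996 m, N = 134470.173 m.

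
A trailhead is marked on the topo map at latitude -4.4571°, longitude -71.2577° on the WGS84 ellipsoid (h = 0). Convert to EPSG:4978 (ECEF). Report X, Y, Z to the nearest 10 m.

X 2043220 m, Y -6021780 m, Z -492350 m

WGS84: a = 6378137 m, e² = 0.006694380; N(φ) = a/√(1−e²sin²φ) = 6378265.935 m.
X = (N+h)·cosφ·cosλ = 2043216.847 m; Y = (N+h)·cosφ·sinλ = -6021781.353 m; Z = (N(1−e²)+h)·sinφ = -492353.641 m.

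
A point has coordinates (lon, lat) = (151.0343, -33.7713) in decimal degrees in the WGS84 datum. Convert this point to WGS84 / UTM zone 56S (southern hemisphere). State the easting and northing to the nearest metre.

E 317973 m, N 6261465 m

Zone 56 central meridian λ₀ = 6×56 − 183 = 153°; Δλ = -1.9657°.
Transverse Mercator on WGS84 with k₀ = 0.9996 gives E = 317973.081 m, N = 6261465.220 m.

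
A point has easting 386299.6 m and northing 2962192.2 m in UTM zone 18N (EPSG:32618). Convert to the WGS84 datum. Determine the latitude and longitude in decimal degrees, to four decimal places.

lat 26.7765°, lon -76.1437°

Zone 18N: λ₀ = -75°, k₀ = 0.9996, false easting 500000 m.
Meridian distance M = (N − FN)/k₀ = 2963377.6 m.
Inverse transverse Mercator on WGS84 gives φ = 26.77649963°, λ = -76.14370000°.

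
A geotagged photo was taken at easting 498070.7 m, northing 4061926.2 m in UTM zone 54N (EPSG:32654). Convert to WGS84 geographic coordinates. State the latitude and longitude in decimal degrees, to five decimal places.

Zone 54N: λ₀ = 141°, k₀ = 0.9996, false easting 500000 m.
Meridian distance M = (N − FN)/k₀ = 4063551.6 m.
Inverse transverse Mercator on WGS84 gives φ = 36.70299966°, λ = 140.97840036°.

lat 36.70300°, lon 140.97840°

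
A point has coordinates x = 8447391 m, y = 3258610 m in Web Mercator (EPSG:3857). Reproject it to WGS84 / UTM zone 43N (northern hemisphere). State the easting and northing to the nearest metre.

E 586878 m, N 3105982 m

Web Mercator inverse (R = 6378137 m) → φ = 28.07640396°, λ = 75.88420446°.
UTM 43N forward: E = 586877.752 m, N = 3105981.596 m.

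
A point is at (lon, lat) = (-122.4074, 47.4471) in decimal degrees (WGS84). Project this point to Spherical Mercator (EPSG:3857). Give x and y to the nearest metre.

x -13626329 m, y 6015360 m

Web Mercator is spherical with R = a = 6378137 m.
x = R·λ = 6378137 × -2.136412159 = -13626329.437 m.
y = R·ln tan(π/4 + φ/2) = 6378137 × 0.943121789 = 6015359.978 m.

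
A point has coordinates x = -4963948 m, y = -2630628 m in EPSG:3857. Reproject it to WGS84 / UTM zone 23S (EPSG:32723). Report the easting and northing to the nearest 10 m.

Web Mercator inverse (R = 6378137 m) → φ = -22.98850028°, λ = -44.59190358°.
UTM 23S forward: E = 541826.134 m, N = 7457695.076 m.

E 541830 m, N 7457700 m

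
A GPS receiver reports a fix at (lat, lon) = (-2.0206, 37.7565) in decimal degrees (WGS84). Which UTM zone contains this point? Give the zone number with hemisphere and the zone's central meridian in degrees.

Zone 37S, central meridian 39°

UTM zone = ⌊(λ + 180)/6⌋ + 1; 37.7565° ∈ [36°, 42°) → zone 37.
Hemisphere: S (φ < 0).
Central meridian λ₀ = 6×37 − 183 = 39°.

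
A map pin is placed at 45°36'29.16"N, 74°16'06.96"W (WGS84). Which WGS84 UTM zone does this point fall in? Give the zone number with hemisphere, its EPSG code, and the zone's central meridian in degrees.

Zone 18N (EPSG:32618), central meridian -75°

UTM zone = ⌊(λ + 180)/6⌋ + 1; -74.2686° ∈ [-78°, -72°) → zone 18.
Hemisphere: N (φ ≥ 0).
Central meridian λ₀ = 6×18 − 183 = -75°.
EPSG code: 32618.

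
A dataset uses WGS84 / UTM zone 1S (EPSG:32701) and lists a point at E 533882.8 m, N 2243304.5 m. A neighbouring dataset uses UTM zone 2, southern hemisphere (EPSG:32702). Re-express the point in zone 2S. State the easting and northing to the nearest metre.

E 304128 m, N 2235330 m

UTM 1S → geographic: φ = -69.91550016°, λ = -176.11589967°.
UTM 2S (λ₀ = -171°) forward: E = 304128.363 m, N = 2235330.435 m.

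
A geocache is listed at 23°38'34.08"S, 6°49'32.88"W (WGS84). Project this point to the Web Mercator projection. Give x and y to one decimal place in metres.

x -759844.6 m, y -2709941.7 m

Web Mercator is spherical with R = a = 6378137 m.
x = R·λ = 6378137 × -0.119132684 = -759844.580 m.
y = R·ln tan(π/4 + φ/2) = 6378137 × -0.424879828 = -2709941.7499 m.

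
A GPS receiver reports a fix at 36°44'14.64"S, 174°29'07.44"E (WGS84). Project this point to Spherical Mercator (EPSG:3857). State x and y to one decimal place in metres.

x 19423625.9 m, y -4402566.7 m

Web Mercator is spherical with R = a = 6378137 m.
x = R·λ = 6378137 × 3.045344727 = 19423625.879 m.
y = R·ln tan(π/4 + φ/2) = 6378137 × -0.690259032 = -4402566.669 m.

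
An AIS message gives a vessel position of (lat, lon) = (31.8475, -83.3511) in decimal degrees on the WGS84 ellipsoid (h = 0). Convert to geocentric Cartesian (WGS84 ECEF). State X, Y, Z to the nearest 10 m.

WGS84: a = 6378137 m, e² = 0.006694380; N(φ) = a/√(1−e²sin²φ) = 6384089.378 m.
X = (N+h)·cosφ·cosλ = 627901.622 m; Y = (N+h)·cosφ·sinλ = -5386526.654 m; Z = (N(1−e²)+h)·sinφ = 3346079.003 m.

X 627900 m, Y -5386530 m, Z 3346080 m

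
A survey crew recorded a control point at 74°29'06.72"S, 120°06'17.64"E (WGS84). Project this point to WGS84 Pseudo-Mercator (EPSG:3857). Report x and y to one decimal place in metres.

Web Mercator is spherical with R = a = 6378137 m.
x = R·λ = 6378137 × 2.096225953 = 13370016.310 m.
y = R·ln tan(π/4 + φ/2) = 6378137 × -1.993443121 = -12714453.327 m.

x 13370016.3 m, y -12714453.3 m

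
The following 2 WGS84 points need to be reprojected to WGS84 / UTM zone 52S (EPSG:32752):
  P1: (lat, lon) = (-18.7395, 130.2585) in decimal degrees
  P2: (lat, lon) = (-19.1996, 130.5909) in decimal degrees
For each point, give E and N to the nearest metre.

P1: E 632670 m, N 7927528 m; P2: E 667258 m, N 7876323 m

UTM zone 52S: λ₀ = 129°, k₀ = 0.9996.
P1 (-18.7395°, 130.2585°) → (632670.270, 7927527.741) m.
P2 (-19.1996°, 130.5909°) → (667258.352, 7876323.231) m.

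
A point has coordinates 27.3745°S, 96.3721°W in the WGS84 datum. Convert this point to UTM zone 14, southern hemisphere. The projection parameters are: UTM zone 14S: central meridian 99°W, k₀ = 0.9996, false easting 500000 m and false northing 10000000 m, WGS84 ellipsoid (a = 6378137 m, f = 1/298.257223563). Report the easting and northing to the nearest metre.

E 759911 m, N 6969342 m

Zone 14 central meridian λ₀ = 6×14 − 183 = -99°; Δλ = +2.6279°.
Transverse Mercator on WGS84 with k₀ = 0.9996 gives E = 759911.300 m, N = 6969342.421 m.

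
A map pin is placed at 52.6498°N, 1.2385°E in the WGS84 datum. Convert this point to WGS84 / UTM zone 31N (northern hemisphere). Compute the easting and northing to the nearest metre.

E 380836 m, N 5834771 m

Zone 31 central meridian λ₀ = 6×31 − 183 = 3°; Δλ = -1.7615°.
Transverse Mercator on WGS84 with k₀ = 0.9996 gives E = 380835.740 m, N = 5834771.189 m.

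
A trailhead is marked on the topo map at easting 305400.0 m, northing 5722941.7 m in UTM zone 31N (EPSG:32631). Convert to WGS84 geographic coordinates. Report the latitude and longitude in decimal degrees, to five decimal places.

Zone 31N: λ₀ = 3°, k₀ = 0.9996, false easting 500000 m.
Meridian distance M = (N − FN)/k₀ = 5725231.8 m.
Inverse transverse Mercator on WGS84 gives φ = 51.62379995°, λ = 0.18859936°.

lat 51.62380°, lon 0.18860°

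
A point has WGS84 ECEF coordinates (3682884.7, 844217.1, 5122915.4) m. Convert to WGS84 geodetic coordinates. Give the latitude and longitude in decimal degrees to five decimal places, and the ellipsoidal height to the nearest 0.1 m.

lat 53.77300°, lon 12.91070°, h 1317.6 m

λ = atan2(Y, X) = 12.91070021°; p = √(X²+Y²) = 3778404.7 m.
Bowring's method on WGS84 (a = 6378137 m, b = 6356752.314 m) gives φ = 53.77299980°, h = 1317.585 m.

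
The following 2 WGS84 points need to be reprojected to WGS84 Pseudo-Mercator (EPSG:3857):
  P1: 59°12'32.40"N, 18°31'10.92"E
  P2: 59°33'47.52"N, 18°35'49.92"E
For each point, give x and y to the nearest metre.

Web Mercator: x = R·λ, y = R·ln tan(π/4+φ/2), R = 6378137 m.
P1 (59.2090°, 18.5197°) → (2061603.574, 8225697.583) m.
P2 (59.5632°, 18.5972°) → (2070230.834, 8303124.718) m.

P1: x 2061604 m, y 8225698 m; P2: x 2070231 m, y 8303125 m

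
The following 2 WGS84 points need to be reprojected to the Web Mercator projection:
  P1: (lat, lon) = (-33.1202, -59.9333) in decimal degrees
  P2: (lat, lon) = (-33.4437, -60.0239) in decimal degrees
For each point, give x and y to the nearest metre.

Web Mercator: x = R·λ, y = R·ln tan(π/4+φ/2), R = 6378137 m.
P1 (-33.1202°, -59.9333°) → (-6671744.438, -3911269.393) m.
P2 (-33.4437°, -60.0239°) → (-6681829.983, -3954346.897) m.

P1: x -6671744 m, y -3911269 m; P2: x -6681830 m, y -3954347 m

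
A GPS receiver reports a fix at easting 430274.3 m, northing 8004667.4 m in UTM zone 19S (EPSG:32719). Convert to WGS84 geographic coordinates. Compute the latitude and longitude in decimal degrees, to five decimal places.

lat -18.04540°, lon -69.65880°

Zone 19S: λ₀ = -69°, k₀ = 0.9996, false easting 500000 m, false northing 10000000 m.
Meridian distance M = (N − FN)/k₀ = -1996131.1 m.
Inverse transverse Mercator on WGS84 gives φ = -18.04539989°, λ = -69.65880023°.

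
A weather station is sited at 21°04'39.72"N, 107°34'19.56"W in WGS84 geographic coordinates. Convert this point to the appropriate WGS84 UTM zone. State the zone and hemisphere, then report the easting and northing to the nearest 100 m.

Longitude -107.5721° lies in the 6° band [-108°, -102°), giving zone 13; latitude is north of the equator, so 13N.
Zone 13 central meridian λ₀ = 6×13 − 183 = -105°; Δλ = -2.5721°.
Transverse Mercator on WGS84 with k₀ = 0.9996 gives E = 232756.287 m, N = 2332905.219 m.

Zone 13N: E 232800 m, N 2332900 m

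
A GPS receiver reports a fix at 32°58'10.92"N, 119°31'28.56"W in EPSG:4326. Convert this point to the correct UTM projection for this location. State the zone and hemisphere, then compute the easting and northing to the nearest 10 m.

Zone 11N: E 264050 m, N 3650760 m

Longitude -119.5246° lies in the 6° band [-120°, -114°), giving zone 11; latitude is north of the equator, so 11N.
Zone 11 central meridian λ₀ = 6×11 − 183 = -117°; Δλ = -2.5246°.
Transverse Mercator on WGS84 with k₀ = 0.9996 gives E = 264050.439 m, N = 3650757.881 m.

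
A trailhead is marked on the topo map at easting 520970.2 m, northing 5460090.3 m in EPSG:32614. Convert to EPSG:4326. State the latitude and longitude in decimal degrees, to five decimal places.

lat 49.29320°, lon -98.71160°

Zone 14N: λ₀ = -99°, k₀ = 0.9996, false easting 500000 m.
Meridian distance M = (N − FN)/k₀ = 5462275.2 m.
Inverse transverse Mercator on WGS84 gives φ = 49.29320023°, λ = -98.71159992°.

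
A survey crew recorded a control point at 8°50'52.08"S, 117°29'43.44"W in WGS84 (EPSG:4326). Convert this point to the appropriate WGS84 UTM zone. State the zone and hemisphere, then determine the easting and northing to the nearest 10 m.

Zone 11S: E 445530 m, N 9021940 m

Longitude -117.4954° lies in the 6° band [-120°, -114°), giving zone 11; latitude is south of the equator, so 11S.
Zone 11 central meridian λ₀ = 6×11 − 183 = -117°; Δλ = -0.4954°.
Transverse Mercator on WGS84 with k₀ = 0.9996 gives E = 445525.391 m, N = 9021938.338 m.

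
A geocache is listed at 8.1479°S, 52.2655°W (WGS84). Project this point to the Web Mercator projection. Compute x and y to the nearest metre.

x -5818169 m, y -910093 m

Web Mercator is spherical with R = a = 6378137 m.
x = R·λ = 6378137 × -0.912205060 = -5818168.846 m.
y = R·ln tan(π/4 + φ/2) = 6378137 × -0.142689431 = -910092.741 m.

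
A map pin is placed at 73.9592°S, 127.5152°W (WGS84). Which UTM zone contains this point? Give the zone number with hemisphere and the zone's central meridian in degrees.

UTM zone = ⌊(λ + 180)/6⌋ + 1; -127.5152° ∈ [-132°, -126°) → zone 9.
Hemisphere: S (φ < 0).
Central meridian λ₀ = 6×9 − 183 = -129°.

Zone 9S, central meridian -129°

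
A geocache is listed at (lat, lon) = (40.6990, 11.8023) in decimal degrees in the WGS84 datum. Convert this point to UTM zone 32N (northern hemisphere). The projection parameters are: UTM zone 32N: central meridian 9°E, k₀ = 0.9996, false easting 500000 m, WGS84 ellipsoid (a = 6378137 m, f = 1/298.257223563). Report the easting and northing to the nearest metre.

Zone 32 central meridian λ₀ = 6×32 − 183 = 9°; Δλ = +2.8023°.
Transverse Mercator on WGS84 with k₀ = 0.9996 gives E = 736760.911 m, N = 4509121.228 m.

E 736761 m, N 4509121 m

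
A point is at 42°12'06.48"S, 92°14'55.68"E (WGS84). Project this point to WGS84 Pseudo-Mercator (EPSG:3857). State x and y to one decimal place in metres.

x 10269089.4 m, y -5191256.2 m

Web Mercator is spherical with R = a = 6378137 m.
x = R·λ = 6378137 × 1.610045291 = 10269089.442 m.
y = R·ln tan(π/4 + φ/2) = 6378137 × -0.813914189 = -5191256.202 m.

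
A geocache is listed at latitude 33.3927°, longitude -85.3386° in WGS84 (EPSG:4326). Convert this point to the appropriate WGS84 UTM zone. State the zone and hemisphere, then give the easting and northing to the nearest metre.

Longitude -85.3386° lies in the 6° band [-90°, -84°), giving zone 16; latitude is north of the equator, so 16N.
Zone 16 central meridian λ₀ = 6×16 − 183 = -87°; Δλ = +1.6614°.
Transverse Mercator on WGS84 with k₀ = 0.9996 gives E = 654518.488 m, N = 3696056.278 m.

Zone 16N: E 654518 m, N 3696056 m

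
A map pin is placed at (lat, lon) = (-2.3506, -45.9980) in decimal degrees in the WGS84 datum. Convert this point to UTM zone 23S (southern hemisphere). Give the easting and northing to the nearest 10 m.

Zone 23 central meridian λ₀ = 6×23 − 183 = -45°; Δλ = -0.9980°.
Transverse Mercator on WGS84 with k₀ = 0.9996 gives E = 389034.776 m, N = 9740146.970 m.

E 389030 m, N 9740150 m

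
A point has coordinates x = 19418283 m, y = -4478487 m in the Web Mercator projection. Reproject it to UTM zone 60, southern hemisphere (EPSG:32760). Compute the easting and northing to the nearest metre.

E 272815 m, N 5870765 m

Web Mercator inverse (R = 6378137 m) → φ = -37.28199869°, λ = 174.43740410°.
UTM 60S forward: E = 272814.749 m, N = 5870765.217 m.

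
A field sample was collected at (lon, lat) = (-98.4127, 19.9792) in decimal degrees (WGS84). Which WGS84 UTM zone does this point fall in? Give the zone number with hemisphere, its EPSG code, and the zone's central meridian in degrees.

Zone 14N (EPSG:32614), central meridian -99°

UTM zone = ⌊(λ + 180)/6⌋ + 1; -98.4127° ∈ [-102°, -96°) → zone 14.
Hemisphere: N (φ ≥ 0).
Central meridian λ₀ = 6×14 − 183 = -99°.
EPSG code: 32614.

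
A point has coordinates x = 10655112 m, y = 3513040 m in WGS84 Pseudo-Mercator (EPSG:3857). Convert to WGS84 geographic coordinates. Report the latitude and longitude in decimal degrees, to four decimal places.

R = 6378137 m. λ = x/R = 95.71649964°.
φ = 2·arctan(exp(y/R)) − 90° = 2·arctan(1.73463) − 90° = 30.07380251°.

lat 30.0738°, lon 95.7165°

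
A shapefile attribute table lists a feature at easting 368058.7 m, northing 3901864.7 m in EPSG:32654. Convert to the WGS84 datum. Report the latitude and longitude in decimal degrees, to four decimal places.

lat 35.2512°, lon 139.5497°

Zone 54N: λ₀ = 141°, k₀ = 0.9996, false easting 500000 m.
Meridian distance M = (N − FN)/k₀ = 3903426.1 m.
Inverse transverse Mercator on WGS84 gives φ = 35.25120016°, λ = 139.54969996°.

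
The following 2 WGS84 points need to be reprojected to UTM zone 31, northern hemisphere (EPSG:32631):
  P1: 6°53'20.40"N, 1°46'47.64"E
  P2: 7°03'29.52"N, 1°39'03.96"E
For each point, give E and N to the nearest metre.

P1: E 365197 m, N 761650 m; P2: E 351018 m, N 780398 m

UTM zone 31N: λ₀ = 3°, k₀ = 0.9996.
P1 (6.8890°, 1.7799°) → (365197.146, 761650.408) m.
P2 (7.0582°, 1.6511°) → (351017.708, 780398.205) m.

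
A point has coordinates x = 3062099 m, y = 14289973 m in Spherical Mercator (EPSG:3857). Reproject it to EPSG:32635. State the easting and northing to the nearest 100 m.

Web Mercator inverse (R = 6378137 m) → φ = 77.85210004°, λ = 27.50730333°.
UTM 35N forward: E = 511917.184 m, N = 8641915.537 m.

E 511900 m, N 8641900 m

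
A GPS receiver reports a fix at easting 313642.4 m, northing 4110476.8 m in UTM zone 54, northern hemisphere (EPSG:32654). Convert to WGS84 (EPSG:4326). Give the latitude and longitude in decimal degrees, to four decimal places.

lat 37.1221°, lon 138.9023°

Zone 54N: λ₀ = 141°, k₀ = 0.9996, false easting 500000 m.
Meridian distance M = (N − FN)/k₀ = 4112121.6 m.
Inverse transverse Mercator on WGS84 gives φ = 37.12209960°, λ = 138.90230046°.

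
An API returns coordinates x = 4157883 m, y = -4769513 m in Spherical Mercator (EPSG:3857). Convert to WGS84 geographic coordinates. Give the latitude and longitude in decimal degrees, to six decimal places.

lat -39.333203°, lon 37.350898°

R = 6378137 m. λ = x/R = 37.35089848°.
φ = 2·arctan(exp(y/R)) − 90° = 2·arctan(0.47341) − 90° = -39.33320264°.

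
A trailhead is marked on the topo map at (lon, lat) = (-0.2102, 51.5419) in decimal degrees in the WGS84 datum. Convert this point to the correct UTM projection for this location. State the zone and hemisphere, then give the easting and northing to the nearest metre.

Longitude -0.2102° lies in the 6° band [-6°, 0°), giving zone 30; latitude is north of the equator, so 30N.
Zone 30 central meridian λ₀ = 6×30 − 183 = -3°; Δλ = +2.7898°.
Transverse Mercator on WGS84 with k₀ = 0.9996 gives E = 693452.785 m, N = 5713778.331 m.

Zone 30N: E 693453 m, N 5713778 m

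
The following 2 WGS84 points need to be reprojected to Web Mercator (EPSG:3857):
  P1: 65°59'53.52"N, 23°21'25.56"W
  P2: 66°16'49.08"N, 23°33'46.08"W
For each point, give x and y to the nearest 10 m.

P1: x -2600100 m, y 9876350 m; P2: x -2623000 m, y 9953990 m

Web Mercator: x = R·λ, y = R·ln tan(π/4+φ/2), R = 6378137 m.
P1 (65.9982°, -23.3571°) → (-2600100.478, 9876353.272) m.
P2 (66.2803°, -23.5628°) → (-2622998.898, 9953985.918) m.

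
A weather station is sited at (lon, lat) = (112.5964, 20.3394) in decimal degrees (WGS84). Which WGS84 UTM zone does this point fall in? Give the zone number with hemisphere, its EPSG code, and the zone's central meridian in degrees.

UTM zone = ⌊(λ + 180)/6⌋ + 1; 112.5964° ∈ [108°, 114°) → zone 49.
Hemisphere: N (φ ≥ 0).
Central meridian λ₀ = 6×49 − 183 = 111°.
EPSG code: 32649.

Zone 49N (EPSG:32649), central meridian 111°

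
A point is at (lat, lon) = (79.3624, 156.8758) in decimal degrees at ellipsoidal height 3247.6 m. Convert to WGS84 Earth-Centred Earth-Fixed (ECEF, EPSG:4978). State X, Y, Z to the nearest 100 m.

WGS84: a = 6378137 m, e² = 0.006694380; N(φ) = a/√(1−e²sin²φ) = 6398858.907 m.
X = (N+h)·cosφ·cosλ = -1086854.199 m; Y = (N+h)·cosφ·sinλ = 464125.271 m; Z = (N(1−e²)+h)·sinφ = 6249982.372 m.

X -1086900 m, Y 464100 m, Z 6250000 m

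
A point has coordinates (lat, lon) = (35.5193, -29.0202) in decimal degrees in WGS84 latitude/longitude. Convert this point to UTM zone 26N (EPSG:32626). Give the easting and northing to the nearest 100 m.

E 316800 m, N 3932500 m

Zone 26 central meridian λ₀ = 6×26 − 183 = -27°; Δλ = -2.0202°.
Transverse Mercator on WGS84 with k₀ = 0.9996 gives E = 316813.196 m, N = 3932510.658 m.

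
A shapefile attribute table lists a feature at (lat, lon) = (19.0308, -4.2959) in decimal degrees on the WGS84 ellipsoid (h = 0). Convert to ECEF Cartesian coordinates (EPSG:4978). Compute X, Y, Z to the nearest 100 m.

WGS84: a = 6378137 m, e² = 0.006694380; N(φ) = a/√(1−e²sin²φ) = 6380408.145 m.
X = (N+h)·cosφ·cosλ = 6014730.877 m; Y = (N+h)·cosφ·sinλ = -451817.050 m; Z = (N(1−e²)+h)·sinφ = 2066572.741 m.

X 6014700 m, Y -451800 m, Z 2066600 m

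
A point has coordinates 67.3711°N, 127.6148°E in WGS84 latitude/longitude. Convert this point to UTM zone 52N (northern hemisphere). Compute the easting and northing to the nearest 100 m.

E 440500 m, N 7473400 m

Zone 52 central meridian λ₀ = 6×52 − 183 = 129°; Δλ = -1.3852°.
Transverse Mercator on WGS84 with k₀ = 0.9996 gives E = 440527.917 m, N = 7473413.870 m.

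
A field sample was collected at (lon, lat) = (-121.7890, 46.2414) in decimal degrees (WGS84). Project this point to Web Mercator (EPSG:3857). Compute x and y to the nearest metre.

Web Mercator is spherical with R = a = 6378137 m.
x = R·λ = 6378137 × -2.125619043 = -13557489.464 m.
y = R·ln tan(π/4 + φ/2) = 6378137 × 0.912353951 = 5819118.490 m.

x -13557489 m, y 5819118 m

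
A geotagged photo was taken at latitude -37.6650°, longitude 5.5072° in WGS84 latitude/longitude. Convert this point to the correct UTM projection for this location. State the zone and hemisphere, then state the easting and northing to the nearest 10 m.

Zone 31S: E 721140 m, N 5828400 m

Longitude 5.5072° lies in the 6° band [0°, 6°), giving zone 31; latitude is south of the equator, so 31S.
Zone 31 central meridian λ₀ = 6×31 − 183 = 3°; Δλ = +2.5072°.
Transverse Mercator on WGS84 with k₀ = 0.9996 gives E = 721141.080 m, N = 5828395.293 m.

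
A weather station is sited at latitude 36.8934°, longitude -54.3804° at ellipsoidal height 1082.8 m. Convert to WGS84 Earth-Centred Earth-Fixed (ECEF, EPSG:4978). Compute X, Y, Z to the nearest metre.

X 2974887 m, Y -4152277 m, Z 3808589 m

WGS84: a = 6378137 m, e² = 0.006694380; N(φ) = a/√(1−e²sin²φ) = 6385844.939 m.
X = (N+h)·cosφ·cosλ = 2974887.176 m; Y = (N+h)·cosφ·sinλ = -4152276.741 m; Z = (N(1−e²)+h)·sinφ = 3808588.632 m.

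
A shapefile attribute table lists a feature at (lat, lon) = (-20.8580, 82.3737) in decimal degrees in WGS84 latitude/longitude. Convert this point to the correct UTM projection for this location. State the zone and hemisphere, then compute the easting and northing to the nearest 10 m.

Zone 44S: E 642910 m, N 7692960 m

Longitude 82.3737° lies in the 6° band [78°, 84°), giving zone 44; latitude is south of the equator, so 44S.
Zone 44 central meridian λ₀ = 6×44 − 183 = 81°; Δλ = +1.3737°.
Transverse Mercator on WGS84 with k₀ = 0.9996 gives E = 642911.893 m, N = 7692957.689 m.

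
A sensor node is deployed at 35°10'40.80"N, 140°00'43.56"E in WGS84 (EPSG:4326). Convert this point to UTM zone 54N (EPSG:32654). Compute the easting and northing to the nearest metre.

Zone 54 central meridian λ₀ = 6×54 − 183 = 141°; Δλ = -0.9879°.
Transverse Mercator on WGS84 with k₀ = 0.9996 gives E = 410046.632 m, N = 3893229.680 m.

E 410047 m, N 3893230 m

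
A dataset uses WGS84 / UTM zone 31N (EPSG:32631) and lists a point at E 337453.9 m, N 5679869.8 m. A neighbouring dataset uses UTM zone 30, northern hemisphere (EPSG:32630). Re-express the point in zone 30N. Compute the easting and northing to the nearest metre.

E 756185 m, N 5683697 m

UTM 31N → geographic: φ = 51.24700006°, λ = 0.67100031°.
UTM 30N (λ₀ = -3°) forward: E = 756184.680 m, N = 5683696.985 m.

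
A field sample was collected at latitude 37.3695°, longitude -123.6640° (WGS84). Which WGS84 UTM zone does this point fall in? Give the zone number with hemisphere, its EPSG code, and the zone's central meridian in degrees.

UTM zone = ⌊(λ + 180)/6⌋ + 1; -123.6640° ∈ [-126°, -120°) → zone 10.
Hemisphere: N (φ ≥ 0).
Central meridian λ₀ = 6×10 − 183 = -123°.
EPSG code: 32610.

Zone 10N (EPSG:32610), central meridian -123°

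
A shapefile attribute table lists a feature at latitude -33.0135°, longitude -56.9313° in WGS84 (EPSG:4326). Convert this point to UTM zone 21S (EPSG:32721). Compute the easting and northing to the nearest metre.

E 506417 m, N 6347214 m

Zone 21 central meridian λ₀ = 6×21 − 183 = -57°; Δλ = +0.0687°.
Transverse Mercator on WGS84 with k₀ = 0.9996 gives E = 506416.691 m, N = 6347214.347 m.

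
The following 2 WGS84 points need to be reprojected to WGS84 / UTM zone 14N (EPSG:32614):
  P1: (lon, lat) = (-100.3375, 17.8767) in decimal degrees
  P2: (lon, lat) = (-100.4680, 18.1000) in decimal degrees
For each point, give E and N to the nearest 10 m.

UTM zone 14N: λ₀ = -99°, k₀ = 0.9996.
P1 (17.8767°, -100.3375°) → (358300.152, 1977051.960) m.
P2 (18.1000°, -100.4680°) → (344667.696, 2001867.528) m.

P1: E 358300 m, N 1977050 m; P2: E 344670 m, N 2001870 m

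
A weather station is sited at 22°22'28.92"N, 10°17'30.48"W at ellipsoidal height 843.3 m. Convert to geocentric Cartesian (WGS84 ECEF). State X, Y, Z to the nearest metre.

WGS84: a = 6378137 m, e² = 0.006694380; N(φ) = a/√(1−e²sin²φ) = 6381232.776 m.
X = (N+h)·cosφ·cosλ = 5806643.408 m; Y = (N+h)·cosφ·sinλ = -1054387.499 m; Z = (N(1−e²)+h)·sinφ = 2413153.137 m.

X 5806643 m, Y -1054387 m, Z 2413153 m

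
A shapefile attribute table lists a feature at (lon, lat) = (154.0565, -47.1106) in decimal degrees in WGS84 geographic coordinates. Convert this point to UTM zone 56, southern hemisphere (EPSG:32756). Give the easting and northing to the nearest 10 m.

Zone 56 central meridian λ₀ = 6×56 − 183 = 153°; Δλ = +1.0565°.
Transverse Mercator on WGS84 with k₀ = 0.9996 gives E = 580154.795 m, N = 4782003.719 m.

E 580150 m, N 4782000 m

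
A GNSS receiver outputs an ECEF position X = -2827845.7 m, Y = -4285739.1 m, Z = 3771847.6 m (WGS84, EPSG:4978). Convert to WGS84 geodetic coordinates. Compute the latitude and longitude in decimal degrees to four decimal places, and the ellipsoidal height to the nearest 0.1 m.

lat 36.4845°, lon -123.4179°, h 497.6 m

λ = atan2(Y, X) = -123.41789982°; p = √(X²+Y²) = 5134615.0 m.
Bowring's method on WGS84 (a = 6378137 m, b = 6356752.314 m) gives φ = 36.48449945°, h = 497.606 m.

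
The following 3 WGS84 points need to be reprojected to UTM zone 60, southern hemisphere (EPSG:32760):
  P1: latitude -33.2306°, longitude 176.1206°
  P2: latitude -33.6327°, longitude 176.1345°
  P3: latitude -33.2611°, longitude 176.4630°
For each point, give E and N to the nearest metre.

UTM zone 60S: λ₀ = 177°, k₀ = 0.9996.
P1 (-33.2306°, 176.1206°) → (418063.188, 6322803.639) m.
P2 (-33.6327°, 176.1345°) → (419729.398, 6278232.490) m.
P3 (-33.2611°, 176.4630°) → (449983.679, 6319638.325) m.

P1: E 418063 m, N 6322804 m; P2: E 419729 m, N 6278232 m; P3: E 449984 m, N 6319638 m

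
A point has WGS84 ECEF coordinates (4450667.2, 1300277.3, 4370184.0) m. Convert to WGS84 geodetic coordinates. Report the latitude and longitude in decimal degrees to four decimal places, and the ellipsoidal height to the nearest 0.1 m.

lat 43.4970°, lon 16.2859°, h 3579.8 m

λ = atan2(Y, X) = 16.28589969°; p = √(X²+Y²) = 4636718.6 m.
Bowring's method on WGS84 (a = 6378137 m, b = 6356752.314 m) gives φ = 43.49699962°, h = 3579.813 m.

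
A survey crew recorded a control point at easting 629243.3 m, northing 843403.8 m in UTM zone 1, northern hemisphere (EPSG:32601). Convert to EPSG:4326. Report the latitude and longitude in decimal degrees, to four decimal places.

lat 7.6285°, lon -175.8283°

Zone 1N: λ₀ = -177°, k₀ = 0.9996, false easting 500000 m.
Meridian distance M = (N − FN)/k₀ = 843741.3 m.
Inverse transverse Mercator on WGS84 gives φ = 7.62850033°, λ = -175.82830025°.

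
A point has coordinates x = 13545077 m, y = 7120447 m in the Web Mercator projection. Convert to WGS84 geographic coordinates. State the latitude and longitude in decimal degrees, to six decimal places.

lat 53.736698°, lon 121.677497°

R = 6378137 m. λ = x/R = 121.67749694°.
φ = 2·arctan(exp(y/R)) − 90° = 2·arctan(3.05379) − 90° = 53.73669844°.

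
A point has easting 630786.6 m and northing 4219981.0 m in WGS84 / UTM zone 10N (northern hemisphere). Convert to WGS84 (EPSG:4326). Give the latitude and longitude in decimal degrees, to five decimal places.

lat 38.11820°, lon -121.50800°

Zone 10N: λ₀ = -123°, k₀ = 0.9996, false easting 500000 m.
Meridian distance M = (N − FN)/k₀ = 4221669.7 m.
Inverse transverse Mercator on WGS84 gives φ = 38.11820023°, λ = -121.50800039°.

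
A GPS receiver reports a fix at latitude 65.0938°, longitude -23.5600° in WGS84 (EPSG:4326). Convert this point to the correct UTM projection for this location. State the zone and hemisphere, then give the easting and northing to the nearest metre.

Longitude -23.5600° lies in the 6° band [-24°, -18°), giving zone 27; latitude is north of the equator, so 27N.
Zone 27 central meridian λ₀ = 6×27 − 183 = -21°; Δλ = -2.5600°.
Transverse Mercator on WGS84 with k₀ = 0.9996 gives E = 379728.259 m, N = 7221346.032 m.

Zone 27N: E 379728 m, N 7221346 m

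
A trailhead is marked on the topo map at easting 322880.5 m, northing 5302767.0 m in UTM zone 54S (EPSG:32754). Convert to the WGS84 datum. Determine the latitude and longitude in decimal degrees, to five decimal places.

Zone 54S: λ₀ = 141°, k₀ = 0.9996, false easting 500000 m, false northing 10000000 m.
Meridian distance M = (N − FN)/k₀ = -4699112.6 m.
Inverse transverse Mercator on WGS84 gives φ = -42.40720028°, λ = 138.84760012°.

lat -42.40720°, lon 138.84760°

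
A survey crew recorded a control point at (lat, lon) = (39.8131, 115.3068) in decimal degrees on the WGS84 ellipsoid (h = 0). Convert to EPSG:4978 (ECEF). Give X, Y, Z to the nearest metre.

X -2097153 m, Y 4435199 m, Z 4062067 m

WGS84: a = 6378137 m, e² = 0.006694380; N(φ) = a/√(1−e²sin²φ) = 6386907.339 m.
X = (N+h)·cosφ·cosλ = -2097152.962 m; Y = (N+h)·cosφ·sinλ = 4435198.930 m; Z = (N(1−e²)+h)·sinφ = 4062066.861 m.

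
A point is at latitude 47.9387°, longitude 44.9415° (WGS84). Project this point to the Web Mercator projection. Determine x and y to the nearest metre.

x 5002865 m, y 6096663 m

Web Mercator is spherical with R = a = 6378137 m.
x = R·λ = 6378137 × 0.784377146 = 5002864.895 m.
y = R·ln tan(π/4 + φ/2) = 6378137 × 0.955868893 = 6096662.751 m.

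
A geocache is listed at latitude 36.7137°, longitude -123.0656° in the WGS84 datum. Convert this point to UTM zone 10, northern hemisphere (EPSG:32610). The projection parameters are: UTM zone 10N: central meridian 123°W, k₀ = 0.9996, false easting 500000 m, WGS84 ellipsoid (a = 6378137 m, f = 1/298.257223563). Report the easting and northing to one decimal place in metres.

Zone 10 central meridian λ₀ = 6×10 − 183 = -123°; Δλ = -0.0656°.
Transverse Mercator on WGS84 with k₀ = 0.9996 gives E = 494141.359 m, N = 4063114.953 m.

E 494141.4 m, N 4063115.0 m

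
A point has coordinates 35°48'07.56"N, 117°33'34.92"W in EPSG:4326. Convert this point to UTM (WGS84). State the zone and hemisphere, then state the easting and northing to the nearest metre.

Longitude -117.5597° lies in the 6° band [-120°, -114°), giving zone 11; latitude is north of the equator, so 11N.
Zone 11 central meridian λ₀ = 6×11 − 183 = -117°; Δλ = -0.5597°.
Transverse Mercator on WGS84 with k₀ = 0.9996 gives E = 449429.582 m, N = 3962143.309 m.

Zone 11N: E 449430 m, N 3962143 m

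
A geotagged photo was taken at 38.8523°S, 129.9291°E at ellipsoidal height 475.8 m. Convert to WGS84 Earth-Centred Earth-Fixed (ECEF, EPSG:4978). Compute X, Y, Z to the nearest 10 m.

X -3192510 m, Y 3814260 m, Z -3979860 m

WGS84: a = 6378137 m, e² = 0.006694380; N(φ) = a/√(1−e²sin²φ) = 6386554.916 m.
X = (N+h)·cosφ·cosλ = -3192508.277 m; Y = (N+h)·cosφ·sinλ = 3814258.716 m; Z = (N(1−e²)+h)·sinφ = -3979859.523 m.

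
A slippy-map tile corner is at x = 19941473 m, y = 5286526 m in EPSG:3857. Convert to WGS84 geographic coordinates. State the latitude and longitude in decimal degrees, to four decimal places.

R = 6378137 m. λ = x/R = 179.13729984°.
φ = 2·arctan(exp(y/R)) − 90° = 2·arctan(2.29069) − 90° = 42.83259690°.

lat 42.8326°, lon 179.1373°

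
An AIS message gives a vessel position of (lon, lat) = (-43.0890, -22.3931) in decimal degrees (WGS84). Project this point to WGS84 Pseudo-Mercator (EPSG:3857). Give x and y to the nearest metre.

Web Mercator is spherical with R = a = 6378137 m.
x = R·λ = 6378137 × -0.752044921 = -4796645.539 m.
y = R·ln tan(π/4 + φ/2) = 6378137 × -0.401181017 = -2558787.489 m.

x -4796646 m, y -2558787 m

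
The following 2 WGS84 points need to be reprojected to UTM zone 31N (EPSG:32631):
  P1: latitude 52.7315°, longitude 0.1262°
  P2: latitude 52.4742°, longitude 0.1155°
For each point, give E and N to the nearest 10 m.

UTM zone 31N: λ₀ = 3°, k₀ = 0.9996.
P1 (52.7315°, 0.1262°) → (305965.560, 5846276.698) m.
P2 (52.4742°, 0.1155°) → (304097.990, 5817694.533) m.

P1: E 305970 m, N 5846280 m; P2: E 304100 m, N 5817690 m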